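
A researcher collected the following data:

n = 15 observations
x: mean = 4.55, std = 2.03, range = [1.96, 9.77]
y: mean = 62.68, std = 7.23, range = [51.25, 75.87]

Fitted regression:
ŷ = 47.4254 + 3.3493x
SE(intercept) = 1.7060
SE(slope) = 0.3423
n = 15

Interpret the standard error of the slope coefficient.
SE(β̂₁) = 0.3423 is the estimated standard deviation of the slope estimate across repeated samples; relative to β̂₁ = 3.3493 that is 10.2%, a precise estimate.

SE(β̂₁) = s / √Sxx, where s is the residual standard deviation and Sxx = Σ(x − x̄)². It is the yardstick for how far β̂₁ = 3.3493 could plausibly be from the true slope.

Relative precision:
- SE / |β̂₁| = 0.3423 / 3.3493 = 10.2%
- Rule of thumb (under 20%: precise; 20% to under 50%: moderately precise; 50% or more: imprecise) → precise

Link to the t-test: t = β̂₁ / SE(β̂₁) = 3.3493 / 0.3423 = 9.7847, the statistic for H₀: β₁ = 0.

What drives SE(β̂₁): wider spread of x values → smaller SE.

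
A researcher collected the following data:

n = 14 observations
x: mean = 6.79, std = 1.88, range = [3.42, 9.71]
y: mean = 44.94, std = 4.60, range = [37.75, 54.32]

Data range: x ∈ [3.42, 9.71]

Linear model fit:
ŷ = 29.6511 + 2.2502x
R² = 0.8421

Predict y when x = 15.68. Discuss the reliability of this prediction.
ŷ = 64.9342 (extrapolation — x = 15.68 lies outside [3.42, 9.71], so reliability is low).

Prediction calculation:
ŷ = 29.6511 + 2.2502 × 15.68
ŷ = 64.9342

Reliability:
- Data range: x ∈ [3.42, 9.71]
- Prediction point: x = 15.68 is 5.97 units above the observed range → this is EXTRAPOLATION, not interpolation

Why that matters here:
- R² describes fit only over the sampled x values; it says nothing about behaviour beyond them
- Real relationships often flatten, saturate, or turn nonlinear at extremes
- The standard error of prediction grows with (x − x̄)², and x = 15.68 is far from x̄ = 6.79

A defensible statement: 'if the linear trend continued to x = 15.68, y would be about 64.9342' — the premise is untested.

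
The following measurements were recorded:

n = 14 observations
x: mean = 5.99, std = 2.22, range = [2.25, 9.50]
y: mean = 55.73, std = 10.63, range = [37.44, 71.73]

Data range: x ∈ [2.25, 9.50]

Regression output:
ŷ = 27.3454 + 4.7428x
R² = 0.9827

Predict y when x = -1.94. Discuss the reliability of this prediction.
ŷ = 18.1444, but this is extrapolation (below the data range [2.25, 9.50]) and may be unreliable.

Prediction calculation:
ŷ = 27.3454 + 4.7428 × (-1.94)
ŷ = 18.1444

Reliability:
- Data range: x ∈ [2.25, 9.50]
- Prediction point: x = -1.94 is 4.19 units below the observed range → this is EXTRAPOLATION, not interpolation

Why that matters here:
- The linear relationship may not hold outside the observed range
- There are no observations near this x to validate the fitted line there
- Real relationships often flatten, saturate, or turn nonlinear at extremes

Report the number if required, but flag clearly that it is an extrapolation.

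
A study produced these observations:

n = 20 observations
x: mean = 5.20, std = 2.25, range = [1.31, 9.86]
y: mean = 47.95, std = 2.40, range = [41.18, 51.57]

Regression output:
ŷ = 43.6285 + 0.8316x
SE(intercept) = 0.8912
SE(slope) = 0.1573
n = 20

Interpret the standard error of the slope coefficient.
SE(β̂₁) = 0.1573 is the estimated standard deviation of the slope estimate across repeated samples; relative to β̂₁ = 0.8316 that is 18.9%, a precise estimate.

SE(β̂₁) = s / √Sxx, where s is the residual standard deviation and Sxx = Σ(x − x̄)². It is the yardstick for how far β̂₁ = 0.8316 could plausibly be from the true slope.

Relative precision:
- SE / |β̂₁| = 0.1573 / 0.8316 = 18.9%
- Rule of thumb (under 20%: precise; 20% to under 50%: moderately precise; 50% or more: imprecise) → precise

Rough 95% range (±2 SE): 0.8316 ± 0.3146 → (0.5170, 1.1462).

What drives SE(β̂₁): more residual scatter → larger SE.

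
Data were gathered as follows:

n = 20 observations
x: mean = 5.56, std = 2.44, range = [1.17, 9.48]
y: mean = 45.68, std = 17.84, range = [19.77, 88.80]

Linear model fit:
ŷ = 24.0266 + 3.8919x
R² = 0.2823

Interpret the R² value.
About 28.23% of the variability in y is accounted for by the regression on x (R² = 0.2823) — a weak linear fit.

R² = 1 − SS_res/SS_tot compares the residual scatter to the total scatter of y about its mean.

Here R² = 0.2823:
- Explained: 28.23% of the variation in y
- Unexplained (residual): 100% − 28.23% = 71.77%
- Rule of thumb (below 0.3 weak; 0.3 to below 0.7 moderate; 0.7 and above strong) → weak

Note: R² never decreases when predictors are added, so it should not be used alone to compare models of different size.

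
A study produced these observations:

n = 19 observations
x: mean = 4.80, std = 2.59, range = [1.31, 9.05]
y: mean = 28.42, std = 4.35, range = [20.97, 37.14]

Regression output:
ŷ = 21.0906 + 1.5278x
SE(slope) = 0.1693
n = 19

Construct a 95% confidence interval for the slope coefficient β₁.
The 95% CI for β₁ is (1.1706, 1.8850)

Confidence interval for the slope:

The 95% CI for β₁ is: β̂₁ ± t*(α/2, n-2) × SE(β̂₁)

Step 1: Find critical t-value
- Confidence level = 0.95
- Degrees of freedom = n - 2 = 19 - 2 = 17
- t*(α/2, 17) = 2.1098

Step 2: Calculate margin of error
Margin = 2.1098 × 0.1693 = 0.3572

Step 3: Construct interval
CI = 1.5278 ± 0.3572
CI = (1.1706, 1.8850)

Interpretation: intervals built this way capture the true β₁ in 95% of repeated samples; here the plausible range for the per-unit effect of x on y is 1.1706 to 1.8850.
Since 0 is outside the interval, a two-sided test at α = 0.05 would reject H₀: β₁ = 0.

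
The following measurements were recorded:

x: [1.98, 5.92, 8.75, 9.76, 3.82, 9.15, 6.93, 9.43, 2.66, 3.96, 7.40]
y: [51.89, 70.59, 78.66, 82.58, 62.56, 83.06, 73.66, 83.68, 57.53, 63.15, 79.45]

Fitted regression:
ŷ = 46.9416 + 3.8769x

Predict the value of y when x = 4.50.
ŷ = 64.3877

x = 4.50 lies inside the observed range [1.98, 9.76], so the fitted equation applies directly:

ŷ = 46.9416 + 3.8769 × 4.50
ŷ = 46.9416 + 17.4461
ŷ = 64.3877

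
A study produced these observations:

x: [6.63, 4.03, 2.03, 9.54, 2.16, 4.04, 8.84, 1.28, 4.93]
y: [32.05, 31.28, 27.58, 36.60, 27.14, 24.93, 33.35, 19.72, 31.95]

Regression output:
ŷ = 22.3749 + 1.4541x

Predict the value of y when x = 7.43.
ŷ = 33.1789

Plug x = 7.43 into the fitted line:

ŷ = 22.3749 + 1.4541 × 7.43
ŷ = 22.3749 + 10.8040
ŷ = 33.1789

This is a point prediction; actual observations scatter around it by roughly the residual standard deviation.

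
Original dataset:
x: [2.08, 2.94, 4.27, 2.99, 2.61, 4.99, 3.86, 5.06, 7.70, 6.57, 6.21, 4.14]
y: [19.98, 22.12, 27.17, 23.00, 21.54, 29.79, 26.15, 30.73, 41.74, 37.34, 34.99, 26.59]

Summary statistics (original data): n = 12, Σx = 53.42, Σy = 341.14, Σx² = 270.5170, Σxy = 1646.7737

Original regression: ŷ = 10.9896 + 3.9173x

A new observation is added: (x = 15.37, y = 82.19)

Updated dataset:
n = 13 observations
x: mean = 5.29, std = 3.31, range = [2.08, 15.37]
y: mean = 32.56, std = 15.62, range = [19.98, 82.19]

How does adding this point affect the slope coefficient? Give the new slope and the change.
The slope changes from 3.9173 to 4.6933 (change of +0.7760, or +19.8%).

The new point has HIGH LEVERAGE: x = 15.37 is far from the original mean x̄ = 53.42/12 ≈ 4.45 (original range [2.08, 7.70]).

Step 1: Update the sums with the new point (n goes from 12 to 13)
Σx  = 53.42 + 15.37 = 68.79
Σy  = 341.14 + 82.19 = 423.33
Σx² = 270.5170 + 15.37² = 270.5170 + 236.2369 = 506.7539
Σxy = 1646.7737 + 15.37×82.19 = 1646.7737 + 1263.2603 = 2910.0340

Step 2: Recompute the slope with b₁ = (nΣxy − ΣxΣy) / (nΣx² − (Σx)²)
Numerator   = 13×2910.0340 − 68.79×423.33 = 37830.4420 − 29120.8707 = 8709.5713
Denominator = 13×506.7539 − 68.79² = 6587.8007 − 4732.0641 = 1855.7366
b₁(new) = 8709.5713 / 1855.7366 = 4.6933

(Same formula on the original sums: (12×1646.7737 − 53.42×341.14) / (12×270.5170 − 53.42²) = 1537.5856 / 392.5076 = 3.9173, matching the given fit.)

Step 3: Change in slope
Δβ₁ = 4.6933 − 3.9173 = +0.7760
Relative change = +0.7760 / 3.9173 × 100% = +19.8%
→ the slope increases when the point is added.

Because the point sits above the extension of the original line at a high-leverage x, it tilts the fit up.
In practice: refit with and without it and report both if conclusions differ.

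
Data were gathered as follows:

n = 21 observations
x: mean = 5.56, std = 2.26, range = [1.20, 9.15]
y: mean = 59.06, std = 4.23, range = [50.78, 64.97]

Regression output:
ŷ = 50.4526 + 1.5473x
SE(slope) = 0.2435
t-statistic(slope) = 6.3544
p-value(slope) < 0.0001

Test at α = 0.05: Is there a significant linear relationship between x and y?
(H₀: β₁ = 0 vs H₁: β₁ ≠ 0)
Reject H₀: p-value < 0.0001 < α = 0.05. The linear relationship is significant at the 5% level.

Hypothesis test for the slope coefficient:

H₀: β₁ = 0 (no linear relationship)
H₁: β₁ ≠ 0 (linear relationship exists)

Test statistic: t = β̂₁ / SE(β̂₁) = 1.5473 / 0.2435 = 6.3544

With df = 19, the two-sided p-value for |t| = 6.3544 is <0.0001.

Decision rule: reject H₀ if p-value < α.
p-value < 0.0001 < α = 0.05 → reject H₀.

There is sufficient evidence at the 5% significance level to conclude that a linear relationship exists between x and y.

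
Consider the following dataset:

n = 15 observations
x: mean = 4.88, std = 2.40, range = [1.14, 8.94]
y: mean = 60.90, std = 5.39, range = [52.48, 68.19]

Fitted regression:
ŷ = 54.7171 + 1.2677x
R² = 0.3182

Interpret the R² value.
R² = 0.3182 means 31.82% of the variation in y is explained by the linear relationship with x. This indicates a moderate fit.

R² (coefficient of determination) measures the proportion of variance in y explained by the regression model.

Here R² = 0.3182:
- Explained: 31.82% of the variation in y
- Unexplained (residual): 100% − 31.82% = 68.18%
- Rule of thumb (below 0.3 weak; 0.3 to below 0.7 moderate; 0.7 and above strong) → moderate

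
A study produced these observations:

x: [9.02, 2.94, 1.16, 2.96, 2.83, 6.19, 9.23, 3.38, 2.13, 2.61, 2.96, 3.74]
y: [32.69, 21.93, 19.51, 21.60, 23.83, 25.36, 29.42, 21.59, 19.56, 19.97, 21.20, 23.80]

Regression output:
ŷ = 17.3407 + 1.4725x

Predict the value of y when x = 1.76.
ŷ = 19.9323

Plug x = 1.76 into the fitted line:

ŷ = 17.3407 + 1.4725 × 1.76
ŷ = 17.3407 + 2.5916
ŷ = 19.9323

This is the fitted mean response at that x — an individual observation would come with a wider prediction interval.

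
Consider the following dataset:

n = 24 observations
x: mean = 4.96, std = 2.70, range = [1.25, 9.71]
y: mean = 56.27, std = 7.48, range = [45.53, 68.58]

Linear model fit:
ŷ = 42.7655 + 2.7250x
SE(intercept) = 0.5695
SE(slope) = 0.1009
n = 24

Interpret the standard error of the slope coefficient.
SE(β̂₁) = 0.1009 is the estimated standard deviation of the slope estimate across repeated samples; relative to β̂₁ = 2.7250 that is 3.7%, a precise estimate.

What SE measures:
- The standard error quantifies the sampling variability of the coefficient estimate
- It is the estimated standard deviation of β̂₁ across hypothetical repeated samples of the same size
- Smaller SE → more precise estimate

Relative precision:
- SE / |β̂₁| = 0.1009 / 2.7250 = 3.7%
- Rule of thumb (under 20%: precise; 20% to under 50%: moderately precise; 50% or more: imprecise) → precise

Link to the t-test: t = β̂₁ / SE(β̂₁) = 2.7250 / 0.1009 = 27.0069, the statistic for H₀: β₁ = 0.

What drives SE(β̂₁): wider spread of x values → smaller SE.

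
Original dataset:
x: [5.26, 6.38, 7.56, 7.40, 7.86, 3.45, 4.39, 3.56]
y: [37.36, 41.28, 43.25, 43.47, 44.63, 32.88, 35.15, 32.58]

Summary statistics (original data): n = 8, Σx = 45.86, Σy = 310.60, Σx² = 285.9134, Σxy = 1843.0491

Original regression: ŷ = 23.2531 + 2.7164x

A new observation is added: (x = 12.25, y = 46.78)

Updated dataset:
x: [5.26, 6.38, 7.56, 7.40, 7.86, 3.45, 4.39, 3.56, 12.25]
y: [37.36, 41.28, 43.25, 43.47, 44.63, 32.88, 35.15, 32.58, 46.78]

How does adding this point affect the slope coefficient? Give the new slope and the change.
New slope β₁ = 1.7871 versus 2.7164 before: a change of -0.9293 (-34.2%).

The new point has HIGH LEVERAGE: x = 12.25 is far from the original mean x̄ = 45.86/8 ≈ 5.73 (original range [3.45, 7.86]).

Step 1: Update the sums with the new point (n goes from 8 to 9)
Σx  = 45.86 + 12.25 = 58.11
Σy  = 310.60 + 46.78 = 357.38
Σx² = 285.9134 + 12.25² = 285.9134 + 150.0625 = 435.9759
Σxy = 1843.0491 + 12.25×46.78 = 1843.0491 + 573.0550 = 2416.1041

Step 2: Recompute the slope with b₁ = (nΣxy − ΣxΣy) / (nΣx² − (Σx)²)
Numerator   = 9×2416.1041 − 58.11×357.38 = 21744.9369 − 20767.3518 = 977.5851
Denominator = 9×435.9759 − 58.11² = 3923.7831 − 3376.7721 = 547.0110
b₁(new) = 977.5851 / 547.0110 = 1.7871

(Same formula on the original sums: (8×1843.0491 − 45.86×310.60) / (8×285.9134 − 45.86²) = 500.2768 / 184.1676 = 2.7164, matching the given fit.)

Step 3: Change in slope
Δβ₁ = 1.7871 − 2.7164 = -0.9293
Relative change = -0.9293 / 2.7164 × 100% = -34.2%
→ the slope decreases when the point is added.

Because the point sits below the extension of the original line at a high-leverage x, it tilts the fit down.
In practice: check such a point for data-entry or measurement error; examine leverage (hᵢ) and Cook's distance rather than deleting it automatically.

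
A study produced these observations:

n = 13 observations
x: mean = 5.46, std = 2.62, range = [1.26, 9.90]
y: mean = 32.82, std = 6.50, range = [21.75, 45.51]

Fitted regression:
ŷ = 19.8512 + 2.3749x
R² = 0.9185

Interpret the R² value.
R² = 0.9185 means 91.85% of the variation in y is explained by the linear relationship with x. This indicates a strong fit.

R² (coefficient of determination) measures the proportion of variance in y explained by the regression model.

Here R² = 0.9185:
- Explained: 91.85% of the variation in y
- Unexplained (residual): 100% − 91.85% = 8.15%
- Rule of thumb (below 0.3 weak; 0.3 to below 0.7 moderate; 0.7 and above strong) → strong

Equivalently, for simple linear regression R² = r², so |r| = √0.9185 ≈ 0.9584.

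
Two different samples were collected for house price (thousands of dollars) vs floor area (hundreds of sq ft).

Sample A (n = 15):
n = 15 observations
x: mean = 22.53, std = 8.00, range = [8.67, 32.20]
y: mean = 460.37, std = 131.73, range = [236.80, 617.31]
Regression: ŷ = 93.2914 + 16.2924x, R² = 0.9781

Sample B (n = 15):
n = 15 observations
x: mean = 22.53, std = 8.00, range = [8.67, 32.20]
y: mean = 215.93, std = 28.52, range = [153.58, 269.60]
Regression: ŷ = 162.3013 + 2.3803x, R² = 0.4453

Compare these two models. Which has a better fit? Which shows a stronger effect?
Model A has the better fit (R² = 0.9781 vs 0.4453). Model A shows the stronger effect (|β₁| = 16.2924 vs 2.3803).

Model Comparison:

Goodness of fit (R²):
- Model A: R² = 0.9781 → 97.81% of variance in house price explained
- Model B: R² = 0.4453 → 44.53% of variance in house price explained
- 0.9781 > 0.4453 → Model A has the better fit

Strength of effect — compare |β₁|:
- Model A: β₁ = 16.2924 → predicted house price rises 16.2924 thousand dollars per additional hundred sq ft of floor area
- Model B: β₁ = 2.3803 → predicted house price rises 2.3803 thousand dollars per additional hundred sq ft of floor area
- |16.2924| > |2.3803| → Model A shows the stronger marginal effect

Notes:
- R² measures how tightly points cluster around the line; β₁ measures how steep the line is — they answer different questions.
- A better fit (higher R²) doesn't necessarily mean a more important relationship.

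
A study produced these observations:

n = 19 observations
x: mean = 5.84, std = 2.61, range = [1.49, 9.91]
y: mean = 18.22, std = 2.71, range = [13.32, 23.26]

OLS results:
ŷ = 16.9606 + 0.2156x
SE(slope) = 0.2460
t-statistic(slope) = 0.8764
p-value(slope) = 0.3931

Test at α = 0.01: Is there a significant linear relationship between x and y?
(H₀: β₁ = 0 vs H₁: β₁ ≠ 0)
Fail to reject H₀: p-value = 0.3931 ≥ α = 0.01. The linear relationship is not significant at the 1% level.

Hypothesis test for the slope coefficient:

H₀: β₁ = 0 (no linear relationship)
H₁: β₁ ≠ 0 (linear relationship exists)

Test statistic: t = β̂₁ / SE(β̂₁) = 0.2156 / 0.2460 = 0.8764

The p-value (0.3931) is the probability, under H₀, of a t-statistic at least as extreme as |t| = 0.8764 (two-sided, df = n − 2 = 17).

Decision rule: reject H₀ if p-value < α.
p-value = 0.3931 ≥ α = 0.01 → fail to reject H₀.

Conclusion: the linear association between x and y is not significant at the 1% level.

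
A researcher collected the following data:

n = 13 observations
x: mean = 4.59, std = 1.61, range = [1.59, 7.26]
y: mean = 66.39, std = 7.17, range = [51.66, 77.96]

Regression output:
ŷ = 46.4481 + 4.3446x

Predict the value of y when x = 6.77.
ŷ = 75.8610

Plug x = 6.77 into the fitted line:

ŷ = 46.4481 + 4.3446 × 6.77
ŷ = 46.4481 + 29.4129
ŷ = 75.8610

This is the fitted mean response at that x — an individual observation would come with a wider prediction interval.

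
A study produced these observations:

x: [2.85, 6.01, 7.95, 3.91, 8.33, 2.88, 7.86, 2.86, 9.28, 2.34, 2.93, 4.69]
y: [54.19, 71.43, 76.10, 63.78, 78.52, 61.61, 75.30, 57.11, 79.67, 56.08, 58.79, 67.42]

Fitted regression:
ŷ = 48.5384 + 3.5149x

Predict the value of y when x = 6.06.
ŷ = 69.8387

x = 6.06 lies inside the observed range [2.34, 9.28], so the fitted equation applies directly:

ŷ = 48.5384 + 3.5149 × 6.06
ŷ = 48.5384 + 21.3003
ŷ = 69.8387

This is the fitted mean response at that x — an individual observation would come with a wider prediction interval.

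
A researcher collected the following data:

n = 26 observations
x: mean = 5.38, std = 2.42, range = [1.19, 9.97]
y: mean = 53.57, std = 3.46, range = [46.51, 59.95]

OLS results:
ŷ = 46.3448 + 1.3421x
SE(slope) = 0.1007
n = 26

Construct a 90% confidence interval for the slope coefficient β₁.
The 90% CI for β₁ is (1.1698, 1.5144)

Confidence interval for the slope:

The 90% CI for β₁ is: β̂₁ ± t*(α/2, n-2) × SE(β̂₁)

Step 1: Find critical t-value
- Confidence level = 0.9
- Degrees of freedom = n - 2 = 26 - 2 = 24
- t*(α/2, 24) = 1.7109

Step 2: Calculate margin of error
Margin = 1.7109 × 0.1007 = 0.1723

Step 3: Construct interval
CI = 1.3421 ± 0.1723
CI = (1.1698, 1.5144)

Interpretation: each one-unit increase in x is associated with a change in mean y of between 1.1698 and 1.5144, with 90% confidence.
Both endpoints are positive, so the data support a genuinely positive slope at this confidence level.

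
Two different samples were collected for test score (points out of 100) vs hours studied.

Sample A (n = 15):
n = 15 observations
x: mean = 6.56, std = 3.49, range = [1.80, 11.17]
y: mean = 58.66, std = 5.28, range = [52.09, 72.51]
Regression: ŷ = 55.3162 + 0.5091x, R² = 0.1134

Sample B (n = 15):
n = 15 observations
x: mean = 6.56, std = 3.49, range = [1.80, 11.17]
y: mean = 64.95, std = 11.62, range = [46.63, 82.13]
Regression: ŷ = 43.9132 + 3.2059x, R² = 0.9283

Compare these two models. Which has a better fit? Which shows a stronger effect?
Model B has the better fit (R² = 0.9283 vs 0.1134). Model B shows the stronger effect (|β₁| = 3.2059 vs 0.5091).

Model Comparison:

Fit — compare R²:
- Model A: R² = 0.1134 → 11.34% of variance in test score explained
- Model B: R² = 0.9283 → 92.83% of variance in test score explained
- 0.9283 > 0.1134 → Model B has the better fit

Strength of effect — compare |β₁|:
- Model A: β₁ = 0.5091 → predicted test score rises 0.5091 points per additional hour of study time
- Model B: β₁ = 3.2059 → predicted test score rises 3.2059 points per additional hour of study time
- |0.5091| < |3.2059| → Model B shows the stronger marginal effect

Notes:
- The two samples could reflect different populations, time periods, or measurement quality.
- R² measures how tightly points cluster around the line; β₁ measures how steep the line is — they answer different questions.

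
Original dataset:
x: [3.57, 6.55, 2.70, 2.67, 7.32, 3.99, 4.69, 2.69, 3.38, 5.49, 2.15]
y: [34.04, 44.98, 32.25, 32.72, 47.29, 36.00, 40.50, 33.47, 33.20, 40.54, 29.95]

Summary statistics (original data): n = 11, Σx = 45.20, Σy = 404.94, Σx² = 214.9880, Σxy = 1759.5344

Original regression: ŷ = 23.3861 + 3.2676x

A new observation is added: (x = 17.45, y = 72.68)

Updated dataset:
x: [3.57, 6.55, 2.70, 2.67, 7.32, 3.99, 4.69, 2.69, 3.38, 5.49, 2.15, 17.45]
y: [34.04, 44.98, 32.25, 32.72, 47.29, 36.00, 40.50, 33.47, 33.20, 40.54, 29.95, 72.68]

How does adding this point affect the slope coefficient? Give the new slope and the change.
New slope β₁ = 2.7766 versus 3.2676 before: a change of -0.4910 (-15.0%).

x = 17.45 lies well outside the original x-range [2.15, 7.32] (x̄ ≈ 4.11), so this observation has high leverage and can move the slope substantially.

Step 1: Update the sums with the new point (n goes from 11 to 12)
Σx  = 45.20 + 17.45 = 62.65
Σy  = 404.94 + 72.68 = 477.62
Σx² = 214.9880 + 17.45² = 214.9880 + 304.5025 = 519.4905
Σxy = 1759.5344 + 17.45×72.68 = 1759.5344 + 1268.2660 = 3027.8004

Step 2: Recompute the slope with b₁ = (nΣxy − ΣxΣy) / (nΣx² − (Σx)²)
Numerator   = 12×3027.8004 − 62.65×477.62 = 36333.6048 − 29922.8930 = 6410.7118
Denominator = 12×519.4905 − 62.65² = 6233.8860 − 3925.0225 = 2308.8635
b₁(new) = 6410.7118 / 2308.8635 = 2.7766

(Same formula on the original sums: (11×1759.5344 − 45.20×404.94) / (11×214.9880 − 45.20²) = 1051.5904 / 321.8280 = 3.2676, matching the given fit.)

Step 3: Change in slope
Δβ₁ = 2.7766 − 3.2676 = -0.4910
Relative change = -0.4910 / 3.2676 × 100% = -15.0%
→ the slope decreases when the point is added.

A high-leverage point only changes the slope if it is off the original line; here y = 72.68 is below the original trend, so the slope decreases.
In practice: check such a point for data-entry or measurement error.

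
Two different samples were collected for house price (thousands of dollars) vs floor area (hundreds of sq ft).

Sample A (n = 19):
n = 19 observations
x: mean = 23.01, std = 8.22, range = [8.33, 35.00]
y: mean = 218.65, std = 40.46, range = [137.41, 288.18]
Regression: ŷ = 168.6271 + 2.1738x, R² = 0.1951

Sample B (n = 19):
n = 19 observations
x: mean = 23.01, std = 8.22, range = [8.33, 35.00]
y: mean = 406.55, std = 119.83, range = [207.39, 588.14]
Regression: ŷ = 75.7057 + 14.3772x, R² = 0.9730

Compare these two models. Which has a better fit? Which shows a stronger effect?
Model B has the better fit (R² = 0.9730 vs 0.1951). Model B shows the stronger effect (|β₁| = 14.3772 vs 2.1738).

Model Comparison:

Which explains more variance? (R²)
- Model A: R² = 0.1951 → 19.51% of variance in house price explained
- Model B: R² = 0.9730 → 97.30% of variance in house price explained
- 0.9730 > 0.1951 → Model B has the better fit

Which has the larger per-hundred sq ft effect? (|β₁|)
- Model A: β₁ = 2.1738 → predicted house price rises 2.1738 thousand dollars per additional hundred sq ft of floor area
- Model B: β₁ = 14.3772 → predicted house price rises 14.3772 thousand dollars per additional hundred sq ft of floor area
- |2.1738| < |14.3772| → Model B shows the stronger marginal effect

Note: A better fit (higher R²) doesn't necessarily mean a more important relationship.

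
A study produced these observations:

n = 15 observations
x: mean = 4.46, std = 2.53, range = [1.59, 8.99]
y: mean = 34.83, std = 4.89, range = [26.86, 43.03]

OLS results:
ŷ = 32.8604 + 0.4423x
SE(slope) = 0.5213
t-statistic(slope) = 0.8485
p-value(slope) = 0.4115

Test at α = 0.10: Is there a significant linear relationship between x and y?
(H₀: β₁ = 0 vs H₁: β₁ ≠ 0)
Fail to reject H₀: p-value = 0.4115 ≥ α = 0.10. The linear relationship is not significant at the 10% level.

Hypothesis test for the slope coefficient:

H₀: β₁ = 0 (no linear relationship)
H₁: β₁ ≠ 0 (linear relationship exists)

Test statistic: t = β̂₁ / SE(β̂₁) = 0.4423 / 0.5213 = 0.8485

p = 0.4115: how often a slope estimate this far from 0 (in SE units) would arise by chance if β₁ were truly 0.

Decision rule: reject H₀ if p-value < α.
p-value = 0.4115 ≥ α = 0.10 → fail to reject H₀.

At α = 0.10 the data do not provide convincing evidence of a nonzero slope.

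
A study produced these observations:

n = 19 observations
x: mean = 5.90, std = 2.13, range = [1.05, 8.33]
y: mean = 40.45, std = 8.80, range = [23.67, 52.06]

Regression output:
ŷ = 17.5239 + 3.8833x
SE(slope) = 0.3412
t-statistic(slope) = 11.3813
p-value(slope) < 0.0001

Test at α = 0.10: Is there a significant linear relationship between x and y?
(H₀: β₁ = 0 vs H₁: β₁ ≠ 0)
p-value < 0.0001 < α = 0.10, so we reject H₀. The relationship is significant.

Hypothesis test for the slope coefficient:

H₀: β₁ = 0 (no linear relationship)
H₁: β₁ ≠ 0 (linear relationship exists)

Test statistic: t = β̂₁ / SE(β̂₁) = 3.8833 / 0.3412 = 11.3813

With df = 17, the two-sided p-value for |t| = 11.3813 is <0.0001.

Decision rule: reject H₀ if p-value < α.
p-value < 0.0001 < α = 0.10 → reject H₀.

Conclusion: the linear association between x and y is significant at the 10% level.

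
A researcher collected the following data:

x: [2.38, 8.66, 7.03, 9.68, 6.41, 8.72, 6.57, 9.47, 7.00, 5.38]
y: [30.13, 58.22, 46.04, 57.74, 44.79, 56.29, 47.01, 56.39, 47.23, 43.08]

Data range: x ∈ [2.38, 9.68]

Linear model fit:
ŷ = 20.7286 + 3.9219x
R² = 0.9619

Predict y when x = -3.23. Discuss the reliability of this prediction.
ŷ = 8.0609, but this is extrapolation (below the data range [2.38, 9.68]) and may be unreliable.

Prediction calculation:
ŷ = 20.7286 + 3.9219 × (-3.23)
ŷ = 8.0609

Reliability:
- Data range: x ∈ [2.38, 9.68]
- Prediction point: x = -3.23 is 5.61 units below the observed range → this is EXTRAPOLATION, not interpolation

Why that matters here:
- There are no observations near this x to validate the fitted line there
- The standard error of prediction grows with (x − x̄)², and x = -3.23 is far from x̄ = 7.13
- The linear relationship may not hold outside the observed range

Report the number if required, but flag clearly that it is an extrapolation.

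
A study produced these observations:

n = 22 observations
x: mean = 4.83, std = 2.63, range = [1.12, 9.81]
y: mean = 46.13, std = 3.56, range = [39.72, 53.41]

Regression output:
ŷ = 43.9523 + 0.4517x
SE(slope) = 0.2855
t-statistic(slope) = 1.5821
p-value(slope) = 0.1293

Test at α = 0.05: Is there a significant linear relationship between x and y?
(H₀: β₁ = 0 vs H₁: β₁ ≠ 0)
Fail to reject H₀: p-value = 0.1293 ≥ α = 0.05. The linear relationship is not significant at the 5% level.

Hypothesis test for the slope coefficient:

H₀: β₁ = 0 (no linear relationship)
H₁: β₁ ≠ 0 (linear relationship exists)

Test statistic: t = β̂₁ / SE(β̂₁) = 0.4517 / 0.2855 = 1.5821

p = 0.1293: how often a slope estimate this far from 0 (in SE units) would arise by chance if β₁ were truly 0.

Decision rule: reject H₀ if p-value < α.
p-value = 0.1293 ≥ α = 0.05 → fail to reject H₀.

Conclusion: the linear association between x and y is not significant at the 5% level.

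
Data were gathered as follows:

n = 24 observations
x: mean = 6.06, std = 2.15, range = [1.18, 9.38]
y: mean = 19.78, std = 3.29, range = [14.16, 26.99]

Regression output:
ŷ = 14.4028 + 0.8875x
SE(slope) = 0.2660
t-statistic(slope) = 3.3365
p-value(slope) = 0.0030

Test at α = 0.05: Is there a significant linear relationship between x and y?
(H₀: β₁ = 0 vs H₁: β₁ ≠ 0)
Since p-value = 0.0030 < α = 0.05, reject H₀ — the slope is significantly different from 0.

Hypothesis test for the slope coefficient:

H₀: β₁ = 0 (no linear relationship)
H₁: β₁ ≠ 0 (linear relationship exists)

Test statistic: t = β̂₁ / SE(β̂₁) = 0.8875 / 0.2660 = 3.3365

The p-value (0.0030) is the probability, under H₀, of a t-statistic at least as extreme as |t| = 3.3365 (two-sided, df = n − 2 = 22).

Decision rule: reject H₀ if p-value < α.
p-value = 0.0030 < α = 0.05 → reject H₀.

Conclusion: the linear association between x and y is significant at the 5% level.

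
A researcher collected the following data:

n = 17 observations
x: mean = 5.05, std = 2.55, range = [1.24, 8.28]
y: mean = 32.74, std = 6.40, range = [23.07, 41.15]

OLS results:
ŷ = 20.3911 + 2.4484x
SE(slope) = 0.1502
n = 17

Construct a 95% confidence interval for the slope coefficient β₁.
The 95% CI for β₁ is (2.1283, 2.7685)

Confidence interval for the slope:

The 95% CI for β₁ is: β̂₁ ± t*(α/2, n-2) × SE(β̂₁)

Step 1: Find critical t-value
- Confidence level = 0.95
- Degrees of freedom = n - 2 = 17 - 2 = 15
- t*(α/2, 15) = 2.1314

Step 2: Calculate margin of error
Margin = 2.1314 × 0.1502 = 0.3201

Step 3: Construct interval
CI = 2.4484 ± 0.3201
CI = (2.1283, 2.7685)

Interpretation: intervals built this way capture the true β₁ in 95% of repeated samples; here the plausible range for the per-unit effect of x on y is 2.1283 to 2.7685.
The interval does not include 0, suggesting a significant linear relationship.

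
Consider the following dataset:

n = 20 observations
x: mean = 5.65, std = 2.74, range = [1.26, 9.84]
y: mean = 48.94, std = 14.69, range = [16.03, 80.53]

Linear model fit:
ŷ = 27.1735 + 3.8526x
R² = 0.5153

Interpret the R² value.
The model explains 51.53% of the variance in y (R² = 0.5153), leaving 48.47% unexplained; the fit is moderate.

The coefficient of determination R² is the fraction of the total variation in y that the fitted line accounts for.

Here R² = 0.5153:
- Explained: 51.53% of the variation in y
- Unexplained (residual): 100% − 51.53% = 48.47%
- Rule of thumb (below 0.3 weak; 0.3 to below 0.7 moderate; 0.7 and above strong) → moderate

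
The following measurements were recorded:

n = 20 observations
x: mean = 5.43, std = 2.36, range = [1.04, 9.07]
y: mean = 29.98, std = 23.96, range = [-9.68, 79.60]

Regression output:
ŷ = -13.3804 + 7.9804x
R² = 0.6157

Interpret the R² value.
The model explains 61.57% of the variance in y (R² = 0.6157), leaving 38.43% unexplained; the fit is moderate.

R² = 1 − SS_res/SS_tot compares the residual scatter to the total scatter of y about its mean.

Here R² = 0.6157:
- Explained: 61.57% of the variation in y
- Unexplained (residual): 100% − 61.57% = 38.43%
- Rule of thumb (below 0.3 weak; 0.3 to below 0.7 moderate; 0.7 and above strong) → moderate

Note: R² says nothing about causation, and a high R² does not by itself mean the linear form is appropriate — check the residuals.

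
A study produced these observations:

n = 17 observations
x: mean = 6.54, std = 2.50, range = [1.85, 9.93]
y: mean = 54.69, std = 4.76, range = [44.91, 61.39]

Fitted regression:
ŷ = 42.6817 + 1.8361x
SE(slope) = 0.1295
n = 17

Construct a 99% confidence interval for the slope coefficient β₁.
The 99% CI for β₁ is (1.4545, 2.2177)

Confidence interval for the slope:

The 99% CI for β₁ is: β̂₁ ± t*(α/2, n-2) × SE(β̂₁)

Step 1: Find critical t-value
- Confidence level = 0.99
- Degrees of freedom = n - 2 = 17 - 2 = 15
- t*(α/2, 15) = 2.9467

Step 2: Calculate margin of error
Margin = 2.9467 × 0.1295 = 0.3816

Step 3: Construct interval
CI = 1.8361 ± 0.3816
CI = (1.4545, 2.2177)

Interpretation: each one-unit increase in x is associated with a change in mean y of between 1.4545 and 2.2177, with 99% confidence.
Since 0 is outside the interval, a two-sided test at α = 0.01 would reject H₀: β₁ = 0.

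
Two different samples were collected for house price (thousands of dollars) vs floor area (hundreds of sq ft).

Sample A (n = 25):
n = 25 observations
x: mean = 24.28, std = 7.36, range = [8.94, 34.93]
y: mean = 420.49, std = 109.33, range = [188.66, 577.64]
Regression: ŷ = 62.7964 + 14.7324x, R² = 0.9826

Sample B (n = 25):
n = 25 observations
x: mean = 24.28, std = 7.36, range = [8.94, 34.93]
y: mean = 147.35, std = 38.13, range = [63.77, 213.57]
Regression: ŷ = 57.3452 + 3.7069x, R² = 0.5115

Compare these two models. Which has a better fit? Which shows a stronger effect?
Model A has the better fit (R² = 0.9826 vs 0.5115). Model A shows the stronger effect (|β₁| = 14.7324 vs 3.7069).

Model Comparison:

Fit — compare R²:
- Model A: R² = 0.9826 → 98.26% of variance in house price explained
- Model B: R² = 0.5115 → 51.15% of variance in house price explained
- 0.9826 > 0.5115 → Model A has the better fit

Strength of effect — compare |β₁|:
- Model A: β₁ = 14.7324 → predicted house price rises 14.7324 thousand dollars per additional hundred sq ft of floor area
- Model B: β₁ = 3.7069 → predicted house price rises 3.7069 thousand dollars per additional hundred sq ft of floor area
- |14.7324| > |3.7069| → Model A shows the stronger marginal effect

Note: The two samples could reflect different populations, time periods, or measurement quality.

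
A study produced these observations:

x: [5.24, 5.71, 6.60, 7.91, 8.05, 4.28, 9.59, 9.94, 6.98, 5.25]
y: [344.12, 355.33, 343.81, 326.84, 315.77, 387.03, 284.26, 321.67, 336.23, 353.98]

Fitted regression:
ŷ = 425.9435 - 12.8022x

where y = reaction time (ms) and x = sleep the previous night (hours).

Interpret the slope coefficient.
For each additional hour of sleep, predicted reaction time decreases by approximately 12.8022 ms.

The slope coefficient β₁ = -12.8022 represents the marginal effect of sleep on reaction time.

Interpretation:
- Sleep up by 1 hour → predicted reaction time decreases by 12.8022 ms
- This is a linear approximation: the same per-unit change is assumed across the whole observed x range

The intercept β₀ = 425.9435 is the predicted reaction time when sleep = 0; since the smallest observed x is 4.28, this is an extrapolation and mainly anchors the line.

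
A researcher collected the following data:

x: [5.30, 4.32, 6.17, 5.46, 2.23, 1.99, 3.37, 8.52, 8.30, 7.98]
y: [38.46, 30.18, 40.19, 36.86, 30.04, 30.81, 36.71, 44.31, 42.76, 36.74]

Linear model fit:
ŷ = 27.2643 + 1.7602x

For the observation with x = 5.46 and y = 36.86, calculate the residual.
Residual = -0.0150

The residual is the difference between the actual value and the predicted value:

Residual = y - ŷ

Step 1: Calculate predicted value
ŷ = 27.2643 + 1.7602 × 5.46
ŷ = 36.8750

Step 2: Calculate residual
Residual = 36.86 - 36.8750
Residual = -0.0150

Interpretation: the model overestimates the actual value by 0.0150 at this point (negative residual → observation lies below the fitted line).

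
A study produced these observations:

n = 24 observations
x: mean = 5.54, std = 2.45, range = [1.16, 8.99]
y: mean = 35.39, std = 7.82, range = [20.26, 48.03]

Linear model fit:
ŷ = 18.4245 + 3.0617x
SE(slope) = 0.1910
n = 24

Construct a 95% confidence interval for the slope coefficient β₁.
The 95% CI for β₁ is (2.6656, 3.4578)

Confidence interval for the slope:

The 95% CI for β₁ is: β̂₁ ± t*(α/2, n-2) × SE(β̂₁)

Step 1: Find critical t-value
- Confidence level = 0.95
- Degrees of freedom = n - 2 = 24 - 2 = 22
- t*(α/2, 22) = 2.0739

Step 2: Calculate margin of error
Margin = 2.0739 × 0.1910 = 0.3961

Step 3: Construct interval
CI = 3.0617 ± 0.3961
CI = (2.6656, 3.4578)

Interpretation: intervals built this way capture the true β₁ in 95% of repeated samples; here the plausible range for the per-unit effect of x on y is 2.6656 to 3.4578.
The interval does not include 0, suggesting a significant linear relationship.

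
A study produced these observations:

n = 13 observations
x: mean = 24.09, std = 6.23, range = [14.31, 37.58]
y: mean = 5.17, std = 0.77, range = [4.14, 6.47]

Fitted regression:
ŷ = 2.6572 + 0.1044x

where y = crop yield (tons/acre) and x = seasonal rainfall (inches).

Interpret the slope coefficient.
For each additional inch of rainfall, predicted crop yield increases by approximately 0.1044 tons/acre.

The slope β₁ = 0.1044 gives the rate at which the fitted crop yield changes with rainfall.

Interpretation:
- Rainfall up by 1 inch → predicted crop yield increases by 0.1044 tons/acre
- The effect is assumed constant over the observed range of x (linearity)

(β₀ = 2.6572 is the fitted value at x = 0 and is not part of the slope interpretation.)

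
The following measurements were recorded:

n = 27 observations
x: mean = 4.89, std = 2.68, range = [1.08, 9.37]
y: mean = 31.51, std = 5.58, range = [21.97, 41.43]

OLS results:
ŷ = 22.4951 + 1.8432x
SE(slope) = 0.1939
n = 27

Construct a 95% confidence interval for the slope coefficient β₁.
The 95% CI for β₁ is (1.4439, 2.2425)

Confidence interval for the slope:

The 95% CI for β₁ is: β̂₁ ± t*(α/2, n-2) × SE(β̂₁)

Step 1: Find critical t-value
- Confidence level = 0.95
- Degrees of freedom = n - 2 = 27 - 2 = 25
- t*(α/2, 25) = 2.0595

Step 2: Calculate margin of error
Margin = 2.0595 × 0.1939 = 0.3993

Step 3: Construct interval
CI = 1.8432 ± 0.3993
CI = (1.4439, 2.2425)

Interpretation: intervals built this way capture the true β₁ in 95% of repeated samples; here the plausible range for the per-unit effect of x on y is 1.4439 to 2.2425.
Since 0 is outside the interval, a two-sided test at α = 0.05 would reject H₀: β₁ = 0.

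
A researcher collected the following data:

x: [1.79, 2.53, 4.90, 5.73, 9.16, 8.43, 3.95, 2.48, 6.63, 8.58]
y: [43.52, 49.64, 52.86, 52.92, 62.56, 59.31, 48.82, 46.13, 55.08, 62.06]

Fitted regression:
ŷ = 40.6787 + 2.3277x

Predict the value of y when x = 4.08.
ŷ = 50.1757

x = 4.08 lies inside the observed range [1.79, 9.16], so the fitted equation applies directly:

ŷ = 40.6787 + 2.3277 × 4.08
ŷ = 40.6787 + 9.4970
ŷ = 50.1757

This is the fitted mean response at that x — an individual observation would come with a wider prediction interval.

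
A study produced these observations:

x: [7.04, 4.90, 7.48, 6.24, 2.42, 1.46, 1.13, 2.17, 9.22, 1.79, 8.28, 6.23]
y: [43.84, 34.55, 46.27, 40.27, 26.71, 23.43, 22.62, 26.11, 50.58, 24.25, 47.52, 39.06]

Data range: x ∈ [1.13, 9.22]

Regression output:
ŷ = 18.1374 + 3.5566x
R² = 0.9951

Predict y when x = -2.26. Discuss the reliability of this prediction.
The equation gives ŷ = 10.0995; however x = -2.26 is 3.39 units below the observed range, so this extrapolated value should not be trusted.

Prediction calculation:
ŷ = 18.1374 + 3.5566 × (-2.26)
ŷ = 10.0995

Reliability:
- Data range: x ∈ [1.13, 9.22]
- Prediction point: x = -2.26 is 3.39 units below the observed range → this is EXTRAPOLATION, not interpolation

Why that matters here:
- The standard error of prediction grows with (x − x̄)², and x = -2.26 is far from x̄ = 4.86
- The linear relationship may not hold outside the observed range

The R² = 0.9951 only validates the fit within [1.13, 9.22]; treat ŷ = 10.0995 with caution.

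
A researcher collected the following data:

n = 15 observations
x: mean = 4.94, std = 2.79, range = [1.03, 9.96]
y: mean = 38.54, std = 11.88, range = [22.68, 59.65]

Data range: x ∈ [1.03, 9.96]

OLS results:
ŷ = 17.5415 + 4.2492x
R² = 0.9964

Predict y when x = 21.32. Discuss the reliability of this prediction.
The equation gives ŷ = 108.1344; however x = 21.32 is 11.36 units above the observed range, so this extrapolated value should not be trusted.

Prediction calculation:
ŷ = 17.5415 + 4.2492 × 21.32
ŷ = 108.1344

Reliability:
- Data range: x ∈ [1.03, 9.96]
- Prediction point: x = 21.32 is 11.36 units above the observed range → this is EXTRAPOLATION, not interpolation

Why that matters here:
- There are no observations near this x to validate the fitted line there
- R² describes fit only over the sampled x values; it says nothing about behaviour beyond them

A defensible statement: 'if the linear trend continued to x = 21.32, y would be about 108.1344' — the premise is untested.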